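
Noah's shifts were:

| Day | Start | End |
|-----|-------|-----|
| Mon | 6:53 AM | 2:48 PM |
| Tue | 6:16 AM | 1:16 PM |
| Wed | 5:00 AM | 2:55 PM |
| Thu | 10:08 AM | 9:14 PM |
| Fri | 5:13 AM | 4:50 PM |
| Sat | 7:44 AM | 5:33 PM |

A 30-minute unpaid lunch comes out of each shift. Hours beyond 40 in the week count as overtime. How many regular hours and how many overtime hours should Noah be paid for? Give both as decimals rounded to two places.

Mon: 6:53 AM–2:48 PM = 7 h 55 min; less 30 min break → 7 h 25 min
Tue: 6:16 AM–1:16 PM = 7 h 0 min; less 30 min break → 6 h 30 min
Wed: 5:00 AM–2:55 PM = 9 h 55 min; less 30 min break → 9 h 25 min
Thu: 10:08 AM–9:14 PM = 11 h 6 min; less 30 min break → 10 h 36 min
Fri: 5:13 AM–4:50 PM = 11 h 37 min; less 30 min break → 11 h 7 min
Sat: 7:44 AM–5:33 PM = 9 h 49 min; less 30 min break → 9 h 19 min
Total worked: 54 h 22 min = 54.37 h.
Threshold 40 h → overtime 14 h 22 min, regular 40 h 0 min.

Regular 40.00 hours, overtime 14.37 hours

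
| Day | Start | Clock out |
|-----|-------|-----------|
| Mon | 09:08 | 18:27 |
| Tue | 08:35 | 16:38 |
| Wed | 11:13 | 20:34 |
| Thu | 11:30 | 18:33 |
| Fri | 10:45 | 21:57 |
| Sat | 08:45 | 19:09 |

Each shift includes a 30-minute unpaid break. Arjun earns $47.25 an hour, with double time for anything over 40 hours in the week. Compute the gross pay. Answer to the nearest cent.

Mon: 09:08–18:27 = 9 h 19 min; less 30 min break → 8 h 49 min
Tue: 08:35–16:38 = 8 h 3 min; less 30 min break → 7 h 33 min
Wed: 11:13–20:34 = 9 h 21 min; less 30 min break → 8 h 51 min
Thu: 11:30–18:33 = 7 h 3 min; less 30 min break → 6 h 33 min
Fri: 10:45–21:57 = 11 h 12 min; less 30 min break → 10 h 42 min
Sat: 08:45–19:09 = 10 h 24 min; less 30 min break → 9 h 54 min
Total worked: 52 h 22 min = 3142 min.
Regular 40 h 0 min = 2400 min at $47.25/h; overtime 12 h 22 min = 742 min at $94.50/h.
Pay = (2400 × $47.25 + 742 × $94.50) ÷ 60 = $3058.65.

$3058.65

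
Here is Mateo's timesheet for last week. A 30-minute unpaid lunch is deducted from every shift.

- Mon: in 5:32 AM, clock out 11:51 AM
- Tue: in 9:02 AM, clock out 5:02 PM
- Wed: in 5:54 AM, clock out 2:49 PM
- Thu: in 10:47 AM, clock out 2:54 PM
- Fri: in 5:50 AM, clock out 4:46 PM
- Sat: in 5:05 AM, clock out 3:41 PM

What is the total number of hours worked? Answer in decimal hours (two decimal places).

45.88 hours

Mon: 5:32 AM–11:51 AM = 6 h 19 min; less 30 min break → 5 h 49 min
Tue: 9:02 AM–5:02 PM = 8 h 0 min; less 30 min break → 7 h 30 min
Wed: 5:54 AM–2:49 PM = 8 h 55 min; less 30 min break → 8 h 25 min
Thu: 10:47 AM–2:54 PM = 4 h 7 min; less 30 min break → 3 h 37 min
Fri: 5:50 AM–4:46 PM = 10 h 56 min; less 30 min break → 10 h 26 min
Sat: 5:05 AM–3:41 PM = 10 h 36 min; less 30 min break → 10 h 6 min
Total: 5 h 49 min + 7 h 30 min + 8 h 25 min + 3 h 37 min + 10 h 26 min + 10 h 6 min = 45 h 53 min.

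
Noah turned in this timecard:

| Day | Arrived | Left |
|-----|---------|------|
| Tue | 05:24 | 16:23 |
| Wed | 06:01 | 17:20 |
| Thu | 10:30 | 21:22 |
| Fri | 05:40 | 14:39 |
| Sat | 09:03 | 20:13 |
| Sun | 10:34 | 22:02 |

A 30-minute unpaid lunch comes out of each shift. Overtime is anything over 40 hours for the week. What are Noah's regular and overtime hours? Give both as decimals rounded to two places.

Regular 40.00 hours, overtime 21.78 hours

Tue: 05:24–16:23 = 10 h 59 min; less 30 min break → 10 h 29 min
Wed: 06:01–17:20 = 11 h 19 min; less 30 min break → 10 h 49 min
Thu: 10:30–21:22 = 10 h 52 min; less 30 min break → 10 h 22 min
Fri: 05:40–14:39 = 8 h 59 min; less 30 min break → 8 h 29 min
Sat: 09:03–20:13 = 11 h 10 min; less 30 min break → 10 h 40 min
Sun: 10:34–22:02 = 11 h 28 min; less 30 min break → 10 h 58 min
Total worked: 61 h 47 min = 61.78 h.
Threshold 40 h → overtime 21 h 47 min, regular 40 h 0 min.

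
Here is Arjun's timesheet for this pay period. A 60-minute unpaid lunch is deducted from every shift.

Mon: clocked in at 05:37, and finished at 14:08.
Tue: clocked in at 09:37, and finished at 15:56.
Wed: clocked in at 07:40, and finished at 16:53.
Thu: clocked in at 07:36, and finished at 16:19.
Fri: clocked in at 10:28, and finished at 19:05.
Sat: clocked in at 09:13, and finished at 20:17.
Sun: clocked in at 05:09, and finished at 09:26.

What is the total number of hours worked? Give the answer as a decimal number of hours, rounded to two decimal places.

49.73 hours

Mon: 05:37–14:08 = 8 h 31 min; less 60 min break → 7 h 31 min
Tue: 09:37–15:56 = 6 h 19 min; less 60 min break → 5 h 19 min
Wed: 07:40–16:53 = 9 h 13 min; less 60 min break → 8 h 13 min
Thu: 07:36–16:19 = 8 h 43 min; less 60 min break → 7 h 43 min
Fri: 10:28–19:05 = 8 h 37 min; less 60 min break → 7 h 37 min
Sat: 09:13–20:17 = 11 h 4 min; less 60 min break → 10 h 4 min
Sun: 05:09–09:26 = 4 h 17 min; less 60 min break → 3 h 17 min
Total: 7 h 31 min + 5 h 19 min + 8 h 13 min + 7 h 43 min + 7 h 37 min + 10 h 4 min + 3 h 17 min = 49 h 44 min.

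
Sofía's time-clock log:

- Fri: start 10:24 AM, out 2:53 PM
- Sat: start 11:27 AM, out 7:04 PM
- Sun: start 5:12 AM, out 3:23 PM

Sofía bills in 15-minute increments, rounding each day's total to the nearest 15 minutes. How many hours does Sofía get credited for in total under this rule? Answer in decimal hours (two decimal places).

22.25 hours

Fri: 10:24 AM–2:53 PM = 4 h 29 min → rounds to 4 h 30 min
Sat: 11:27 AM–7:04 PM = 7 h 37 min → rounds to 7 h 30 min
Sun: 5:12 AM–3:23 PM = 10 h 11 min → rounds to 10 h 15 min
Total credited: 22 h 15 min.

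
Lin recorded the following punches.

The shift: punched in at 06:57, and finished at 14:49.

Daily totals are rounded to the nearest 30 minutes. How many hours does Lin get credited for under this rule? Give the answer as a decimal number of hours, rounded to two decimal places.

8.00 hours

The shift: 06:57–14:49 = 7 h 52 min → rounds to 8 h 0 min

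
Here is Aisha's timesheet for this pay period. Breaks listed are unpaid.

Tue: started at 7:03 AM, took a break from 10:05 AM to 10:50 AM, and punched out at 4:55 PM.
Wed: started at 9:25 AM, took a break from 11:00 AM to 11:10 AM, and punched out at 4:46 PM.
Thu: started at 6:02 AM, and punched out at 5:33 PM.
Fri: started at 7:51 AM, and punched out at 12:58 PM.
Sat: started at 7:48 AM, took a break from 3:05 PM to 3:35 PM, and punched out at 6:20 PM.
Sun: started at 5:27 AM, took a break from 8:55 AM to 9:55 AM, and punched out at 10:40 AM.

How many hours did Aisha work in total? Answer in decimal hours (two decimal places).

47.18 hours

Tue: 7:03 AM–4:55 PM = 9 h 52 min; less 45 min break → 9 h 7 min
Wed: 9:25 AM–4:46 PM = 7 h 21 min; less 10 min break → 7 h 11 min
Thu: 6:02 AM–5:33 PM = 11 h 31 min
Fri: 7:51 AM–12:58 PM = 5 h 7 min
Sat: 7:48 AM–6:20 PM = 10 h 32 min; less 30 min break → 10 h 2 min
Sun: 5:27 AM–10:40 AM = 5 h 13 min; less 60 min break → 4 h 13 min
Total: 9 h 7 min + 7 h 11 min + 11 h 31 min + 5 h 7 min + 10 h 2 min + 4 h 13 min = 47 h 11 min.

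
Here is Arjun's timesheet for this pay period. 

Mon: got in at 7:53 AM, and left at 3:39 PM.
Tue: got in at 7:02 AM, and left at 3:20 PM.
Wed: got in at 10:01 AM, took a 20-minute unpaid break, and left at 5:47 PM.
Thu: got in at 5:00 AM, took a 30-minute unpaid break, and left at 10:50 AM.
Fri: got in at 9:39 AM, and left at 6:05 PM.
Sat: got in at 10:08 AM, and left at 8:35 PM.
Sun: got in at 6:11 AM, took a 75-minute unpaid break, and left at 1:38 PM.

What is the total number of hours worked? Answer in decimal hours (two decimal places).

Mon: 7:53 AM–3:39 PM = 7 h 46 min
Tue: 7:02 AM–3:20 PM = 8 h 18 min
Wed: 10:01 AM–5:47 PM = 7 h 46 min; less 20 min break → 7 h 26 min
Thu: 5:00 AM–10:50 AM = 5 h 50 min; less 30 min break → 5 h 20 min
Fri: 9:39 AM–6:05 PM = 8 h 26 min
Sat: 10:08 AM–8:35 PM = 10 h 27 min
Sun: 6:11 AM–1:38 PM = 7 h 27 min; less 75 min break → 6 h 12 min
Total: 7 h 46 min + 8 h 18 min + 7 h 26 min + 5 h 20 min + 8 h 26 min + 10 h 27 min + 6 h 12 min = 53 h 55 min.

53.92 hours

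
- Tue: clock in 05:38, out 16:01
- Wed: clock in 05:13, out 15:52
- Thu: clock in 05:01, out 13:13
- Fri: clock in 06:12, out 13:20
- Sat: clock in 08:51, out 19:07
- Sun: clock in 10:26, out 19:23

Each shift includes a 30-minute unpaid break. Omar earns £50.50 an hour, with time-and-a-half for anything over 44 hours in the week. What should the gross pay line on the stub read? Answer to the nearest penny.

£2872.19

Tue: 05:38–16:01 = 10 h 23 min; less 30 min break → 9 h 53 min
Wed: 05:13–15:52 = 10 h 39 min; less 30 min break → 10 h 9 min
Thu: 05:01–13:13 = 8 h 12 min; less 30 min break → 7 h 42 min
Fri: 06:12–13:20 = 7 h 8 min; less 30 min break → 6 h 38 min
Sat: 08:51–19:07 = 10 h 16 min; less 30 min break → 9 h 46 min
Sun: 10:26–19:23 = 8 h 57 min; less 30 min break → 8 h 27 min
Total worked: 52 h 35 min = 3155 min.
Regular 44 h 0 min = 2640 min at £50.50/h; overtime 8 h 35 min = 515 min at £75.75/h.
Pay = (2640 × £50.50 + 515 × £75.75) ÷ 60 = £2872.19.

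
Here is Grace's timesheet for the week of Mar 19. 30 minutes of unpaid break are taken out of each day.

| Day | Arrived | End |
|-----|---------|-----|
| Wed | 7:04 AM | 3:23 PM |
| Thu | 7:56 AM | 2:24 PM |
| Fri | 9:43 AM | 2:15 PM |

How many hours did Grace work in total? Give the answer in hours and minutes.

17 h 49 min

Wed: 7:04 AM–3:23 PM = 8 h 19 min; less 30 min break → 7 h 49 min
Thu: 7:56 AM–2:24 PM = 6 h 28 min; less 30 min break → 5 h 58 min
Fri: 9:43 AM–2:15 PM = 4 h 32 min; less 30 min break → 4 h 2 min
Total: 7 h 49 min + 5 h 58 min + 4 h 2 min = 17 h 49 min.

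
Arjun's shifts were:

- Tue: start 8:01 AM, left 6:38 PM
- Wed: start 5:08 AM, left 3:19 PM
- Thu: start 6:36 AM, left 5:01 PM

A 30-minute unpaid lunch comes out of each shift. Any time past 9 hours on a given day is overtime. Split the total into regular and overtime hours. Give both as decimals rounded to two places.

Tue: 8:01 AM–6:38 PM = 10 h 37 min; less 30 min break → 10 h 7 min
Wed: 5:08 AM–3:19 PM = 10 h 11 min; less 30 min break → 9 h 41 min
Thu: 6:36 AM–5:01 PM = 10 h 25 min; less 30 min break → 9 h 55 min
Tue reg 9 h 0 min / OT 1 h 7 min; Wed reg 9 h 0 min / OT 0 h 41 min; Thu reg 9 h 0 min / OT 0 h 55 min.
Totals: regular 27 h 0 min, overtime 2 h 43 min.

Regular 27.00 hours, overtime 2.72 hours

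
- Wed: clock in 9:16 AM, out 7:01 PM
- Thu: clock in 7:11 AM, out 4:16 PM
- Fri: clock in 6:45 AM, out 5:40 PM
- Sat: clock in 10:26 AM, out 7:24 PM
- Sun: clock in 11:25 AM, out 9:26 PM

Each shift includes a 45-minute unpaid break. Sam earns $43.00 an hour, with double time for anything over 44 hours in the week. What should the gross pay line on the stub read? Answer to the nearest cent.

$1976.57

Wed: 9:16 AM–7:01 PM = 9 h 45 min; less 45 min break → 9 h 0 min
Thu: 7:11 AM–4:16 PM = 9 h 5 min; less 45 min break → 8 h 20 min
Fri: 6:45 AM–5:40 PM = 10 h 55 min; less 45 min break → 10 h 10 min
Sat: 10:26 AM–7:24 PM = 8 h 58 min; less 45 min break → 8 h 13 min
Sun: 11:25 AM–9:26 PM = 10 h 1 min; less 45 min break → 9 h 16 min
Total worked: 44 h 59 min = 2699 min.
Regular 44 h 0 min = 2640 min at $43.00/h; overtime 0 h 59 min = 59 min at $86.00/h.
Pay = (2640 × $43.00 + 59 × $86.00) ÷ 60 = $1976.57.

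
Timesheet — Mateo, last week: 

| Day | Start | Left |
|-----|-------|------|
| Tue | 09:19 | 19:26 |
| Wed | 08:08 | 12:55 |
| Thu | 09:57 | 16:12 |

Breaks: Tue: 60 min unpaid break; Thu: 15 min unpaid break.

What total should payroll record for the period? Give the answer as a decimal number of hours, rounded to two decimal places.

Tue: 09:19–19:26 = 10 h 7 min; less 60 min break → 9 h 7 min
Wed: 08:08–12:55 = 4 h 47 min
Thu: 09:57–16:12 = 6 h 15 min; less 15 min break → 6 h 0 min
Total: 9 h 7 min + 4 h 47 min + 6 h 0 min = 19 h 54 min.

19.90 hours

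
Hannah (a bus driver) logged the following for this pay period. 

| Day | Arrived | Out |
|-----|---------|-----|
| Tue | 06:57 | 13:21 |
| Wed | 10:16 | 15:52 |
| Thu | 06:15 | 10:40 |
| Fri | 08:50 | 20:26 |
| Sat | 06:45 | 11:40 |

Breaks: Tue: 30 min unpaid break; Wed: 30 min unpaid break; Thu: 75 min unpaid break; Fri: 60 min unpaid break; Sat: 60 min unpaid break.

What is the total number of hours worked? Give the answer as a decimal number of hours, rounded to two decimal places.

28.68 hours

Tue: 06:57–13:21 = 6 h 24 min; less 30 min break → 5 h 54 min
Wed: 10:16–15:52 = 5 h 36 min; less 30 min break → 5 h 6 min
Thu: 06:15–10:40 = 4 h 25 min; less 75 min break → 3 h 10 min
Fri: 08:50–20:26 = 11 h 36 min; less 60 min break → 10 h 36 min
Sat: 06:45–11:40 = 4 h 55 min; less 60 min break → 3 h 55 min
Total: 5 h 54 min + 5 h 6 min + 3 h 10 min + 10 h 36 min + 3 h 55 min = 28 h 41 min.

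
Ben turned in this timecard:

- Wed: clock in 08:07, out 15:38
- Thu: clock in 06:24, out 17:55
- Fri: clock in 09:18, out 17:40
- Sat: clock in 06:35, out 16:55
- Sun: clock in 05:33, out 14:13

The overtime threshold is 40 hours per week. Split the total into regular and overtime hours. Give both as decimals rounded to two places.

Wed: 08:07–15:38 = 7 h 31 min
Thu: 06:24–17:55 = 11 h 31 min
Fri: 09:18–17:40 = 8 h 22 min
Sat: 06:35–16:55 = 10 h 20 min
Sun: 05:33–14:13 = 8 h 40 min
Total worked: 46 h 24 min = 46.40 h.
Threshold 40 h → overtime 6 h 24 min, regular 40 h 0 min.

Regular 40.00 hours, overtime 6.40 hours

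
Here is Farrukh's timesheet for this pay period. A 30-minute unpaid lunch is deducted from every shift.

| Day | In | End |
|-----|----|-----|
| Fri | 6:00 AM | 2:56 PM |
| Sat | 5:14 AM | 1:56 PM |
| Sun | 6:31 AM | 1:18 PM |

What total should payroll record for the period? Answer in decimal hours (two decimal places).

Fri: 6:00 AM–2:56 PM = 8 h 56 min; less 30 min break → 8 h 26 min
Sat: 5:14 AM–1:56 PM = 8 h 42 min; less 30 min break → 8 h 12 min
Sun: 6:31 AM–1:18 PM = 6 h 47 min; less 30 min break → 6 h 17 min
Total: 8 h 26 min + 8 h 12 min + 6 h 17 min = 22 h 55 min.

22.92 hours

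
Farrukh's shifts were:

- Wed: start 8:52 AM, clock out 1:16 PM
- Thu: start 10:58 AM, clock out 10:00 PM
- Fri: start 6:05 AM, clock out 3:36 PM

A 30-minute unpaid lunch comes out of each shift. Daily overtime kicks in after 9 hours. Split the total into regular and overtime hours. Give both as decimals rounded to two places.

Regular 21.90 hours, overtime 1.55 hours

Wed: 8:52 AM–1:16 PM = 4 h 24 min; less 30 min break → 3 h 54 min
Thu: 10:58 AM–10:00 PM = 11 h 2 min; less 30 min break → 10 h 32 min
Fri: 6:05 AM–3:36 PM = 9 h 31 min; less 30 min break → 9 h 1 min
Wed reg 3 h 54 min / OT 0 h 0 min; Thu reg 9 h 0 min / OT 1 h 32 min; Fri reg 9 h 0 min / OT 0 h 1 min.
Totals: regular 21 h 54 min, overtime 1 h 33 min.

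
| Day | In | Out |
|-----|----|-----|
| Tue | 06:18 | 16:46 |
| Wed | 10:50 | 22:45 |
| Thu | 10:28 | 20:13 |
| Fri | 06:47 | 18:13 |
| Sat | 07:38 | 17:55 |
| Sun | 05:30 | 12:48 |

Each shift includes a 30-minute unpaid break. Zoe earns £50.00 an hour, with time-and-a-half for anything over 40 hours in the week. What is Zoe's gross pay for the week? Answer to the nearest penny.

£3361.25

Tue: 06:18–16:46 = 10 h 28 min; less 30 min break → 9 h 58 min
Wed: 10:50–22:45 = 11 h 55 min; less 30 min break → 11 h 25 min
Thu: 10:28–20:13 = 9 h 45 min; less 30 min break → 9 h 15 min
Fri: 06:47–18:13 = 11 h 26 min; less 30 min break → 10 h 56 min
Sat: 07:38–17:55 = 10 h 17 min; less 30 min break → 9 h 47 min
Sun: 05:30–12:48 = 7 h 18 min; less 30 min break → 6 h 48 min
Total worked: 58 h 9 min = 3489 min.
Regular 40 h 0 min = 2400 min at £50.00/h; overtime 18 h 9 min = 1089 min at £75.00/h.
Pay = (2400 × £50.00 + 1089 × £75.00) ÷ 60 = £3361.25.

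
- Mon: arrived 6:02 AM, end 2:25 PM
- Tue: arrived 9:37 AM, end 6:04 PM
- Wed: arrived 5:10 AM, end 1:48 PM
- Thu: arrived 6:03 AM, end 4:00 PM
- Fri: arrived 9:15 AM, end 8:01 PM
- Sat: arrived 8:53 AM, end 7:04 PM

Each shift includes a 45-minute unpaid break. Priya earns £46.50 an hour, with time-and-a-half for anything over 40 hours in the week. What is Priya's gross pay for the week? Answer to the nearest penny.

Mon: 6:02 AM–2:25 PM = 8 h 23 min; less 45 min break → 7 h 38 min
Tue: 9:37 AM–6:04 PM = 8 h 27 min; less 45 min break → 7 h 42 min
Wed: 5:10 AM–1:48 PM = 8 h 38 min; less 45 min break → 7 h 53 min
Thu: 6:03 AM–4:00 PM = 9 h 57 min; less 45 min break → 9 h 12 min
Fri: 9:15 AM–8:01 PM = 10 h 46 min; less 45 min break → 10 h 1 min
Sat: 8:53 AM–7:04 PM = 10 h 11 min; less 45 min break → 9 h 26 min
Total worked: 51 h 52 min = 3112 min.
Regular 40 h 0 min = 2400 min at £46.50/h; overtime 11 h 52 min = 712 min at £69.75/h.
Pay = (2400 × £46.50 + 712 × £69.75) ÷ 60 = £2687.70.

£2687.70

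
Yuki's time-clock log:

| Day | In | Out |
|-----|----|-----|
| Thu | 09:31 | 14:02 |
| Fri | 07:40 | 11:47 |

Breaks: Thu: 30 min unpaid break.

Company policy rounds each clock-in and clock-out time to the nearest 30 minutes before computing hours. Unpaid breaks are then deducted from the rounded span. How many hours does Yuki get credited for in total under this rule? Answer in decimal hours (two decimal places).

8.50 hours

Thu: in 09:31→09:30, out 14:02→14:00; 4 h 30 min − 30 min = 4 h 0 min
Fri: in 07:40→07:30, out 11:47→12:00; 4 h 30 min
Total credited: 8 h 30 min.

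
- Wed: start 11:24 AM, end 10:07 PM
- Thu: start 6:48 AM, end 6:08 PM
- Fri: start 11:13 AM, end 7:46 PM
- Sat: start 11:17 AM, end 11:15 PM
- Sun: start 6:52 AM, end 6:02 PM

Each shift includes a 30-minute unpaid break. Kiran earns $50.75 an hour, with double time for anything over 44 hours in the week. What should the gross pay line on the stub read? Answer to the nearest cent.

Wed: 11:24 AM–10:07 PM = 10 h 43 min; less 30 min break → 10 h 13 min
Thu: 6:48 AM–6:08 PM = 11 h 20 min; less 30 min break → 10 h 50 min
Fri: 11:13 AM–7:46 PM = 8 h 33 min; less 30 min break → 8 h 3 min
Sat: 11:17 AM–11:15 PM = 11 h 58 min; less 30 min break → 11 h 28 min
Sun: 6:52 AM–6:02 PM = 11 h 10 min; less 30 min break → 10 h 40 min
Total worked: 51 h 14 min = 3074 min.
Regular 44 h 0 min = 2640 min at $50.75/h; overtime 7 h 14 min = 434 min at $101.50/h.
Pay = (2640 × $50.75 + 434 × $101.50) ÷ 60 = $2967.18.

$2967.18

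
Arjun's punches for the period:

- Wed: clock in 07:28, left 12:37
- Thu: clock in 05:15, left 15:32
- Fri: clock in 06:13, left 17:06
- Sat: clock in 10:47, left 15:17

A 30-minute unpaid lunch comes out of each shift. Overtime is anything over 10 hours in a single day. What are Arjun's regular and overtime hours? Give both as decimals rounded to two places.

Regular 28.43 hours, overtime 0.38 hours

Wed: 07:28–12:37 = 5 h 9 min; less 30 min break → 4 h 39 min
Thu: 05:15–15:32 = 10 h 17 min; less 30 min break → 9 h 47 min
Fri: 06:13–17:06 = 10 h 53 min; less 30 min break → 10 h 23 min
Sat: 10:47–15:17 = 4 h 30 min; less 30 min break → 4 h 0 min
Wed reg 4 h 39 min / OT 0 h 0 min; Thu reg 9 h 47 min / OT 0 h 0 min; Fri reg 10 h 0 min / OT 0 h 23 min; Sat reg 4 h 0 min / OT 0 h 0 min.
Totals: regular 28 h 26 min, overtime 0 h 23 min.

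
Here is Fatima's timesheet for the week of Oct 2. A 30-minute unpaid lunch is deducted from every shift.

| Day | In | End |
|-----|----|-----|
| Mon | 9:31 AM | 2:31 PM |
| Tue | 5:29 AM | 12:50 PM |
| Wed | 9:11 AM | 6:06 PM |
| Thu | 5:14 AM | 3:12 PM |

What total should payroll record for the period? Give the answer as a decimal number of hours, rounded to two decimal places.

29.23 hours

Mon: 9:31 AM–2:31 PM = 5 h 0 min; less 30 min break → 4 h 30 min
Tue: 5:29 AM–12:50 PM = 7 h 21 min; less 30 min break → 6 h 51 min
Wed: 9:11 AM–6:06 PM = 8 h 55 min; less 30 min break → 8 h 25 min
Thu: 5:14 AM–3:12 PM = 9 h 58 min; less 30 min break → 9 h 28 min
Total: 4 h 30 min + 6 h 51 min + 8 h 25 min + 9 h 28 min = 29 h 14 min.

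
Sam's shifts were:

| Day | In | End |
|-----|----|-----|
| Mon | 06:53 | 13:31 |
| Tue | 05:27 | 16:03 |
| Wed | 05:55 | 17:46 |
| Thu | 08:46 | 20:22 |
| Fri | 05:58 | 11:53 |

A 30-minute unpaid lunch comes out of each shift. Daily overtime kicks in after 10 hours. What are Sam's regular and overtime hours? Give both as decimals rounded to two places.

Mon: 06:53–13:31 = 6 h 38 min; less 30 min break → 6 h 8 min
Tue: 05:27–16:03 = 10 h 36 min; less 30 min break → 10 h 6 min
Wed: 05:55–17:46 = 11 h 51 min; less 30 min break → 11 h 21 min
Thu: 08:46–20:22 = 11 h 36 min; less 30 min break → 11 h 6 min
Fri: 05:58–11:53 = 5 h 55 min; less 30 min break → 5 h 25 min
Mon reg 6 h 8 min / OT 0 h 0 min; Tue reg 10 h 0 min / OT 0 h 6 min; Wed reg 10 h 0 min / OT 1 h 21 min; Thu reg 10 h 0 min / OT 1 h 6 min; Fri reg 5 h 25 min / OT 0 h 0 min.
Totals: regular 41 h 33 min, overtime 2 h 33 min.

Regular 41.55 hours, overtime 2.55 hours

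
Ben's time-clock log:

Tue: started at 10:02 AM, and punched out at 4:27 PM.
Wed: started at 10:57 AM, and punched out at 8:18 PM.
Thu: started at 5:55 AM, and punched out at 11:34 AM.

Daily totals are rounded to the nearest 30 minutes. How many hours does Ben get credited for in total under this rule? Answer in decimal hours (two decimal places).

21.50 hours

Tue: 10:02 AM–4:27 PM = 6 h 25 min → rounds to 6 h 30 min
Wed: 10:57 AM–8:18 PM = 9 h 21 min → rounds to 9 h 30 min
Thu: 5:55 AM–11:34 AM = 5 h 39 min → rounds to 5 h 30 min
Total credited: 21 h 30 min.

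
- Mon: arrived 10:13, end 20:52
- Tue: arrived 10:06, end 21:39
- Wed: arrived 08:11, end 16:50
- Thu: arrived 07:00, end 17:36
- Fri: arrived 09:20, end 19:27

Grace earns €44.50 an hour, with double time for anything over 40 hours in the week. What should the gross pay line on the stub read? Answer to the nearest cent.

€2809.43

Mon: 10:13–20:52 = 10 h 39 min
Tue: 10:06–21:39 = 11 h 33 min
Wed: 08:11–16:50 = 8 h 39 min
Thu: 07:00–17:36 = 10 h 36 min
Fri: 09:20–19:27 = 10 h 7 min
Total worked: 51 h 34 min = 3094 min.
Regular 40 h 0 min = 2400 min at €44.50/h; overtime 11 h 34 min = 694 min at €89.00/h.
Pay = (2400 × €44.50 + 694 × €89.00) ÷ 60 = €2809.43.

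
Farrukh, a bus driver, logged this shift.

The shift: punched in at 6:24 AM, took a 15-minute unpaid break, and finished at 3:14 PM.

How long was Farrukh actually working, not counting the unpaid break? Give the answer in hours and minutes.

The shift: 6:24 AM–3:14 PM = 8 h 50 min; less 15 min break → 8 h 35 min

8 h 35 min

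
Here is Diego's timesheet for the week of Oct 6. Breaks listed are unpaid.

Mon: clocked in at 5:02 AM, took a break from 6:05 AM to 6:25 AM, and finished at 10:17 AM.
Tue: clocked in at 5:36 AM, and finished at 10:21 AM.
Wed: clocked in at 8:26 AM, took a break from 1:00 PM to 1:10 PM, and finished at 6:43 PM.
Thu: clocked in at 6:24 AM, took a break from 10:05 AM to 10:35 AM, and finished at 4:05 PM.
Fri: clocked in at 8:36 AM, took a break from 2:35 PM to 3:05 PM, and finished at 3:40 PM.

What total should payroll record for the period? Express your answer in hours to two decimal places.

35.53 hours

Mon: 5:02 AM–10:17 AM = 5 h 15 min; less 20 min break → 4 h 55 min
Tue: 5:36 AM–10:21 AM = 4 h 45 min
Wed: 8:26 AM–6:43 PM = 10 h 17 min; less 10 min break → 10 h 7 min
Thu: 6:24 AM–4:05 PM = 9 h 41 min; less 30 min break → 9 h 11 min
Fri: 8:36 AM–3:40 PM = 7 h 4 min; less 30 min break → 6 h 34 min
Total: 4 h 55 min + 4 h 45 min + 10 h 7 min + 9 h 11 min + 6 h 34 min = 35 h 32 min.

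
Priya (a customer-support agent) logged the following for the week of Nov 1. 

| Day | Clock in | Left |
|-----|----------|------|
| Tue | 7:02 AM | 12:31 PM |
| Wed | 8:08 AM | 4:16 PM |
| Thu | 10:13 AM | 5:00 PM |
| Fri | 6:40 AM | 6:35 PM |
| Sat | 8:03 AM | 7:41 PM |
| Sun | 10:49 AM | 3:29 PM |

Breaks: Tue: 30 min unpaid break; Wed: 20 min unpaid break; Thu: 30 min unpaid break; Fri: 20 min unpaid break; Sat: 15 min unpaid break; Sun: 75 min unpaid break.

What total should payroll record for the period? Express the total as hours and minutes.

45 h 27 min

Tue: 7:02 AM–12:31 PM = 5 h 29 min; less 30 min break → 4 h 59 min
Wed: 8:08 AM–4:16 PM = 8 h 8 min; less 20 min break → 7 h 48 min
Thu: 10:13 AM–5:00 PM = 6 h 47 min; less 30 min break → 6 h 17 min
Fri: 6:40 AM–6:35 PM = 11 h 55 min; less 20 min break → 11 h 35 min
Sat: 8:03 AM–7:41 PM = 11 h 38 min; less 15 min break → 11 h 23 min
Sun: 10:49 AM–3:29 PM = 4 h 40 min; less 75 min break → 3 h 25 min
Total: 4 h 59 min + 7 h 48 min + 6 h 17 min + 11 h 35 min + 11 h 23 min + 3 h 25 min = 45 h 27 min.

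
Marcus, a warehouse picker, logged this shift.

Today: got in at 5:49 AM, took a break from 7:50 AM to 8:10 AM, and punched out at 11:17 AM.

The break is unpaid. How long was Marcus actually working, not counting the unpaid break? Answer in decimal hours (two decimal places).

5.13 hours

Today: 5:49 AM–11:17 AM = 5 h 28 min; less 20 min break → 5 h 8 min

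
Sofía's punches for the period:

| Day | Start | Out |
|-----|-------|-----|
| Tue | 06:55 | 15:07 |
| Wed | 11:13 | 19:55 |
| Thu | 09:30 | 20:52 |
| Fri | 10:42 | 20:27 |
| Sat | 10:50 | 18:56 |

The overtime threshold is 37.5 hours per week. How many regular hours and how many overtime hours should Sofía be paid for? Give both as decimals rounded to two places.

Tue: 06:55–15:07 = 8 h 12 min
Wed: 11:13–19:55 = 8 h 42 min
Thu: 09:30–20:52 = 11 h 22 min
Fri: 10:42–20:27 = 9 h 45 min
Sat: 10:50–18:56 = 8 h 6 min
Total worked: 46 h 7 min = 46.12 h.
Threshold 37.5 h → overtime 8 h 37 min, regular 37 h 30 min.

Regular 37.50 hours, overtime 8.62 hours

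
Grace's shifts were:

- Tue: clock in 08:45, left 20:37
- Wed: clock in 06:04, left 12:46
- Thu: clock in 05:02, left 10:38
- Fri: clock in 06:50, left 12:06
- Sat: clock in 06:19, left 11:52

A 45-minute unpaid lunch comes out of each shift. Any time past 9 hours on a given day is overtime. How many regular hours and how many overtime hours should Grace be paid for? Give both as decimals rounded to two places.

Tue: 08:45–20:37 = 11 h 52 min; less 45 min break → 11 h 7 min
Wed: 06:04–12:46 = 6 h 42 min; less 45 min break → 5 h 57 min
Thu: 05:02–10:38 = 5 h 36 min; less 45 min break → 4 h 51 min
Fri: 06:50–12:06 = 5 h 16 min; less 45 min break → 4 h 31 min
Sat: 06:19–11:52 = 5 h 33 min; less 45 min break → 4 h 48 min
Tue reg 9 h 0 min / OT 2 h 7 min; Wed reg 5 h 57 min / OT 0 h 0 min; Thu reg 4 h 51 min / OT 0 h 0 min; Fri reg 4 h 31 min / OT 0 h 0 min; Sat reg 4 h 48 min / OT 0 h 0 min.
Totals: regular 29 h 7 min, overtime 2 h 7 min.

Regular 29.12 hours, overtime 2.12 hours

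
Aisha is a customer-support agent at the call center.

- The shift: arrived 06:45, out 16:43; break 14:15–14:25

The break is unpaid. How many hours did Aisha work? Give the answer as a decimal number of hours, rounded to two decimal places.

9.80 hours

The shift: 06:45–16:43 = 9 h 58 min; less 10 min break → 9 h 48 min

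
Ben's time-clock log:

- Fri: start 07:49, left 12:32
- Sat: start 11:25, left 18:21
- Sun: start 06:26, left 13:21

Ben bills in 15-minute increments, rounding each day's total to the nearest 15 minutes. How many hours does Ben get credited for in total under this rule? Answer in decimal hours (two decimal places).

18.75 hours

Fri: 07:49–12:32 = 4 h 43 min → rounds to 4 h 45 min
Sat: 11:25–18:21 = 6 h 56 min → rounds to 7 h 0 min
Sun: 06:26–13:21 = 6 h 55 min → rounds to 7 h 0 min
Total credited: 18 h 45 min.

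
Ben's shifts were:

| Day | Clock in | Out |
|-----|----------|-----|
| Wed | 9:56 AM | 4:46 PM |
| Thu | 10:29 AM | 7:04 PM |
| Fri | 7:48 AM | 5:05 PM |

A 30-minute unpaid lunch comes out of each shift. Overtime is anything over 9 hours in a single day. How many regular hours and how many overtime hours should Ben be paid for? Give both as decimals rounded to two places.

Regular 23.20 hours, overtime 0.00 hours

Wed: 9:56 AM–4:46 PM = 6 h 50 min; less 30 min break → 6 h 20 min
Thu: 10:29 AM–7:04 PM = 8 h 35 min; less 30 min break → 8 h 5 min
Fri: 7:48 AM–5:05 PM = 9 h 17 min; less 30 min break → 8 h 47 min
Wed reg 6 h 20 min / OT 0 h 0 min; Thu reg 8 h 5 min / OT 0 h 0 min; Fri reg 8 h 47 min / OT 0 h 0 min.
Totals: regular 23 h 12 min, overtime 0 h 0 min.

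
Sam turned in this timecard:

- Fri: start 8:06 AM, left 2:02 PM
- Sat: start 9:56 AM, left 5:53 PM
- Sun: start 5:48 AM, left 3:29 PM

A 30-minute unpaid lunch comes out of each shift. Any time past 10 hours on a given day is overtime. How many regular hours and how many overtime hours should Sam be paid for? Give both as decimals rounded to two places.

Fri: 8:06 AM–2:02 PM = 5 h 56 min; less 30 min break → 5 h 26 min
Sat: 9:56 AM–5:53 PM = 7 h 57 min; less 30 min break → 7 h 27 min
Sun: 5:48 AM–3:29 PM = 9 h 41 min; less 30 min break → 9 h 11 min
Fri reg 5 h 26 min / OT 0 h 0 min; Sat reg 7 h 27 min / OT 0 h 0 min; Sun reg 9 h 11 min / OT 0 h 0 min.
Totals: regular 22 h 4 min, overtime 0 h 0 min.

Regular 22.07 hours, overtime 0.00 hours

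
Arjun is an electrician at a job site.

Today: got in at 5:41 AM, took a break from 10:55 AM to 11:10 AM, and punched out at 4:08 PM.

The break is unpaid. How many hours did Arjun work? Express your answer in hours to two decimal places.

Today: 5:41 AM–4:08 PM = 10 h 27 min; less 15 min break → 10 h 12 min

10.20 hours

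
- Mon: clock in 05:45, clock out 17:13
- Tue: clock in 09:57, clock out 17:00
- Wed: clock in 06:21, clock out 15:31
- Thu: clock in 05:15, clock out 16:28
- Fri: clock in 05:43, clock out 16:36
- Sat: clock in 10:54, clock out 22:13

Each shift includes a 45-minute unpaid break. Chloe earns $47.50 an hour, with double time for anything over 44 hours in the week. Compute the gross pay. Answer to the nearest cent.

$3287.00

Mon: 05:45–17:13 = 11 h 28 min; less 45 min break → 10 h 43 min
Tue: 09:57–17:00 = 7 h 3 min; less 45 min break → 6 h 18 min
Wed: 06:21–15:31 = 9 h 10 min; less 45 min break → 8 h 25 min
Thu: 05:15–16:28 = 11 h 13 min; less 45 min break → 10 h 28 min
Fri: 05:43–16:36 = 10 h 53 min; less 45 min break → 10 h 8 min
Sat: 10:54–22:13 = 11 h 19 min; less 45 min break → 10 h 34 min
Total worked: 56 h 36 min = 3396 min.
Regular 44 h 0 min = 2640 min at $47.50/h; overtime 12 h 36 min = 756 min at $95.00/h.
Pay = (2640 × $47.50 + 756 × $95.00) ÷ 60 = $3287.00.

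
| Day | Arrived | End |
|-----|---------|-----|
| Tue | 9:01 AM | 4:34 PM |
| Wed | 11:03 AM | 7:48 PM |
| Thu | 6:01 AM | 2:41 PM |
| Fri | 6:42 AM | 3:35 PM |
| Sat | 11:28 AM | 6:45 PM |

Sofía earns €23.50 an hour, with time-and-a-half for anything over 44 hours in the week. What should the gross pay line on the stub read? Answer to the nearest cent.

Tue: 9:01 AM–4:34 PM = 7 h 33 min
Wed: 11:03 AM–7:48 PM = 8 h 45 min
Thu: 6:01 AM–2:41 PM = 8 h 40 min
Fri: 6:42 AM–3:35 PM = 8 h 53 min
Sat: 11:28 AM–6:45 PM = 7 h 17 min
Total worked: 41 h 8 min = 2468 min.
Regular 41 h 8 min = 2468 min at €23.50/h; overtime 0 h 0 min = 0 min at €35.25/h.
Pay = (2468 × €23.50 + 0 × €35.25) ÷ 60 = €966.63.

€966.63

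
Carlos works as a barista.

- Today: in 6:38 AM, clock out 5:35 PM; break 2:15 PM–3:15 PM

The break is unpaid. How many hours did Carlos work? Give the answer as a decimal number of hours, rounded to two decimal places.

9.95 hours

Today: 6:38 AM–5:35 PM = 10 h 57 min; less 60 min break → 9 h 57 min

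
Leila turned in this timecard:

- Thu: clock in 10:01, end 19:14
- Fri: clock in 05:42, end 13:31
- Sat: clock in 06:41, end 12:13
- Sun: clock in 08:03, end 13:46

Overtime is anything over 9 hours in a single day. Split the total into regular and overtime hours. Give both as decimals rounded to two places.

Thu: 10:01–19:14 = 9 h 13 min
Fri: 05:42–13:31 = 7 h 49 min
Sat: 06:41–12:13 = 5 h 32 min
Sun: 08:03–13:46 = 5 h 43 min
Thu reg 9 h 0 min / OT 0 h 13 min; Fri reg 7 h 49 min / OT 0 h 0 min; Sat reg 5 h 32 min / OT 0 h 0 min; Sun reg 5 h 43 min / OT 0 h 0 min.
Totals: regular 28 h 4 min, overtime 0 h 13 min.

Regular 28.07 hours, overtime 0.22 hours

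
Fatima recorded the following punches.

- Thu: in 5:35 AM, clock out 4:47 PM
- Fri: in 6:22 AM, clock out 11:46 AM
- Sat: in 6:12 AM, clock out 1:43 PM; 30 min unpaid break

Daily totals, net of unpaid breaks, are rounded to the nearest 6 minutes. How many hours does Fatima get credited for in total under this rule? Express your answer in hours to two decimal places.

Thu: 5:35 AM–4:47 PM = 11 h 12 min → rounds to 11 h 12 min
Fri: 6:22 AM–11:46 AM = 5 h 24 min → rounds to 5 h 24 min
Sat: 6:12 AM–1:43 PM = 7 h 31 min − 30 min = 7 h 1 min → rounds to 7 h 0 min
Total credited: 23 h 36 min.

23.60 hours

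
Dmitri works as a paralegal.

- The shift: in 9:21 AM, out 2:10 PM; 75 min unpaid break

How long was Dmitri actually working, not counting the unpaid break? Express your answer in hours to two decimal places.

3.57 hours

The shift: 9:21 AM–2:10 PM = 4 h 49 min; less 75 min break → 3 h 34 min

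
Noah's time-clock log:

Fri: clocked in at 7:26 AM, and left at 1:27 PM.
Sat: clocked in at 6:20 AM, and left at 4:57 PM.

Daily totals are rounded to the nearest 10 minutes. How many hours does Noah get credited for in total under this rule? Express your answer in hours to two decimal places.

Fri: 7:26 AM–1:27 PM = 6 h 1 min → rounds to 6 h 0 min
Sat: 6:20 AM–4:57 PM = 10 h 37 min → rounds to 10 h 40 min
Total credited: 16 h 40 min.

16.67 hours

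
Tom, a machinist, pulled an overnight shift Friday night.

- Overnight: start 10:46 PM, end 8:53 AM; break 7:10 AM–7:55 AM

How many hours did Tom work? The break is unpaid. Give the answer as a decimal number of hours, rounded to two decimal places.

Overnight: 10:46 PM → midnight = 1 h 14 min; midnight → 8:53 AM = 8 h 53 min; span 10 h 7 min; less 45 min break → 9 h 22 min

9.37 hours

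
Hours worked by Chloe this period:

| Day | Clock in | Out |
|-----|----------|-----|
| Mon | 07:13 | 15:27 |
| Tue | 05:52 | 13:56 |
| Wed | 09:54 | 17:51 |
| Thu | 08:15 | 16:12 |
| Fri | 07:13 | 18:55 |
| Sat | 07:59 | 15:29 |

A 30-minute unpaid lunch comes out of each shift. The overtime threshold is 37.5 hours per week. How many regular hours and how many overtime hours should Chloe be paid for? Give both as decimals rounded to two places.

Mon: 07:13–15:27 = 8 h 14 min; less 30 min break → 7 h 44 min
Tue: 05:52–13:56 = 8 h 4 min; less 30 min break → 7 h 34 min
Wed: 09:54–17:51 = 7 h 57 min; less 30 min break → 7 h 27 min
Thu: 08:15–16:12 = 7 h 57 min; less 30 min break → 7 h 27 min
Fri: 07:13–18:55 = 11 h 42 min; less 30 min break → 11 h 12 min
Sat: 07:59–15:29 = 7 h 30 min; less 30 min break → 7 h 0 min
Total worked: 48 h 24 min = 48.40 h.
Threshold 37.5 h → overtime 10 h 54 min, regular 37 h 30 min.

Regular 37.50 hours, overtime 10.90 hours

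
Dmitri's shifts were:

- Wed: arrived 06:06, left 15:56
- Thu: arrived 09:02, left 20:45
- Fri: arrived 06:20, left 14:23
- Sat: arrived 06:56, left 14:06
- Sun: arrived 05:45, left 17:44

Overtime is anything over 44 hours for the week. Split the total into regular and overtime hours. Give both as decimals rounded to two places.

Regular 44.00 hours, overtime 4.75 hours

Wed: 06:06–15:56 = 9 h 50 min
Thu: 09:02–20:45 = 11 h 43 min
Fri: 06:20–14:23 = 8 h 3 min
Sat: 06:56–14:06 = 7 h 10 min
Sun: 05:45–17:44 = 11 h 59 min
Total worked: 48 h 45 min = 48.75 h.
Threshold 44 h → overtime 4 h 45 min, regular 44 h 0 min.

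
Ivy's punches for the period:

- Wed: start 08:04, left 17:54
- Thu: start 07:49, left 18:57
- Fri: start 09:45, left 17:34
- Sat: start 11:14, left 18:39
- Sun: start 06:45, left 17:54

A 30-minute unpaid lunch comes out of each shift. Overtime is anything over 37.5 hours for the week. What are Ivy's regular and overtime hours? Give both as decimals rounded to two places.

Regular 37.50 hours, overtime 7.35 hours

Wed: 08:04–17:54 = 9 h 50 min; less 30 min break → 9 h 20 min
Thu: 07:49–18:57 = 11 h 8 min; less 30 min break → 10 h 38 min
Fri: 09:45–17:34 = 7 h 49 min; less 30 min break → 7 h 19 min
Sat: 11:14–18:39 = 7 h 25 min; less 30 min break → 6 h 55 min
Sun: 06:45–17:54 = 11 h 9 min; less 30 min break → 10 h 39 min
Total worked: 44 h 51 min = 44.85 h.
Threshold 37.5 h → overtime 7 h 21 min, regular 37 h 30 min.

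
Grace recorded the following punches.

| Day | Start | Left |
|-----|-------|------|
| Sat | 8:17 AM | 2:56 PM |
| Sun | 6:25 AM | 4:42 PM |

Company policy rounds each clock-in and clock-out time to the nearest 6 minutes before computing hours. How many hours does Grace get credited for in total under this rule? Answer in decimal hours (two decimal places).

16.90 hours

Sat: in 8:17 AM→8:18 AM, out 2:56 PM→2:54 PM; 6 h 36 min
Sun: in 6:25 AM→6:24 AM, out 4:42 PM→4:42 PM; 10 h 18 min
Total credited: 16 h 54 min.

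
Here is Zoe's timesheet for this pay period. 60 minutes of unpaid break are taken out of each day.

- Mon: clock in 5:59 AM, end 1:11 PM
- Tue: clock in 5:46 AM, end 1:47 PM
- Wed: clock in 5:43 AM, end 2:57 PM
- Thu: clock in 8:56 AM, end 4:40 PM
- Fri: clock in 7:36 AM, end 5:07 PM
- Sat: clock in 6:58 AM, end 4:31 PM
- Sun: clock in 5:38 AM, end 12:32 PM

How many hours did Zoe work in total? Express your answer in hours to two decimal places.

51.15 hours

Mon: 5:59 AM–1:11 PM = 7 h 12 min; less 60 min break → 6 h 12 min
Tue: 5:46 AM–1:47 PM = 8 h 1 min; less 60 min break → 7 h 1 min
Wed: 5:43 AM–2:57 PM = 9 h 14 min; less 60 min break → 8 h 14 min
Thu: 8:56 AM–4:40 PM = 7 h 44 min; less 60 min break → 6 h 44 min
Fri: 7:36 AM–5:07 PM = 9 h 31 min; less 60 min break → 8 h 31 min
Sat: 6:58 AM–4:31 PM = 9 h 33 min; less 60 min break → 8 h 33 min
Sun: 5:38 AM–12:32 PM = 6 h 54 min; less 60 min break → 5 h 54 min
Total: 6 h 12 min + 7 h 1 min + 8 h 14 min + 6 h 44 min + 8 h 31 min + 8 h 33 min + 5 h 54 min = 51 h 9 min.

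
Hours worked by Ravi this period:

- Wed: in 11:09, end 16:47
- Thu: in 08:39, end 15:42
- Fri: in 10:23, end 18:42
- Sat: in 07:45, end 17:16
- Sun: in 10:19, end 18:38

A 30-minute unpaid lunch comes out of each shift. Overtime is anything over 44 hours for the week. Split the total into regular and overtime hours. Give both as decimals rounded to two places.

Wed: 11:09–16:47 = 5 h 38 min; less 30 min break → 5 h 8 min
Thu: 08:39–15:42 = 7 h 3 min; less 30 min break → 6 h 33 min
Fri: 10:23–18:42 = 8 h 19 min; less 30 min break → 7 h 49 min
Sat: 07:45–17:16 = 9 h 31 min; less 30 min break → 9 h 1 min
Sun: 10:19–18:38 = 8 h 19 min; less 30 min break → 7 h 49 min
Total worked: 36 h 20 min = 36.33 h.
Threshold 44 h → overtime 0 h 0 min, regular 36 h 20 min.

Regular 36.33 hours, overtime 0.00 hours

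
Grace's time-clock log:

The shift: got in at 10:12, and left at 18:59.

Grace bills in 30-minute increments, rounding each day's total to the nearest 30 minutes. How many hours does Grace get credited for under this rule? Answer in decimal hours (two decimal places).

9.00 hours

The shift: 10:12–18:59 = 8 h 47 min → rounds to 9 h 0 min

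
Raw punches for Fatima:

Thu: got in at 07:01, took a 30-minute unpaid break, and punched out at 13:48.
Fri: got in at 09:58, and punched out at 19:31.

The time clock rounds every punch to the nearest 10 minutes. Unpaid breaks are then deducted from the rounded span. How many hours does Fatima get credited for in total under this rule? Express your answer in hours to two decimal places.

15.83 hours

Thu: in 07:01→07:00, out 13:48→13:50; 6 h 50 min − 30 min = 6 h 20 min
Fri: in 09:58→10:00, out 19:31→19:30; 9 h 30 min
Total credited: 15 h 50 min.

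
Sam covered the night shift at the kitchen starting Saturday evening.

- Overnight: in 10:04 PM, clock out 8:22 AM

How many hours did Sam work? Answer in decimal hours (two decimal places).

Overnight: 10:04 PM → midnight = 1 h 56 min; midnight → 8:22 AM = 8 h 22 min; span 10 h 18 min

10.30 hours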